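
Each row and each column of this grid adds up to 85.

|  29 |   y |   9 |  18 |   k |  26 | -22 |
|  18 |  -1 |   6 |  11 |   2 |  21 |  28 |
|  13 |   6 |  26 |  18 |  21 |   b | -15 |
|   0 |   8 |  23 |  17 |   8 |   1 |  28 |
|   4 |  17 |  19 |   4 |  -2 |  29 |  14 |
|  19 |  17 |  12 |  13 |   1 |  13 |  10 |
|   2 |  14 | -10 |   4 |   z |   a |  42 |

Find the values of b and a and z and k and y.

b = 16, a = -21, z = 54, k = 1, y = 24

The known cells in column 2 total 61, leaving 85 − 61 = 24 for the blank.
The known cells in row 1 total 84, leaving 85 − 84 = 1 for the blank.
The known cells in column 5 total 31, leaving 85 − 31 = 54 for the blank.
The known cells in row 7 total 106, leaving 85 − 106 = -21 for the blank.
The known cells in row 3 total 69, leaving 85 − 69 = 16 for the blank.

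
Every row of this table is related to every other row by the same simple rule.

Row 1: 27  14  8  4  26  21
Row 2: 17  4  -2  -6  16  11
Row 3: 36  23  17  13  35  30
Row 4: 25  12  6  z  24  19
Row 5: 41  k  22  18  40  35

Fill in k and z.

k = 28, z = 2

The difference between any two rows is the same in every column — this is an addition table with the headers hidden.
Row 5 minus row 1 is 22 − 8 = 14, so its entry in column 2 is 14 + 14 = 28.
Row 4 minus row 1 is 6 − 8 = -2, so its entry in column 4 is 4 + (-2) = 2.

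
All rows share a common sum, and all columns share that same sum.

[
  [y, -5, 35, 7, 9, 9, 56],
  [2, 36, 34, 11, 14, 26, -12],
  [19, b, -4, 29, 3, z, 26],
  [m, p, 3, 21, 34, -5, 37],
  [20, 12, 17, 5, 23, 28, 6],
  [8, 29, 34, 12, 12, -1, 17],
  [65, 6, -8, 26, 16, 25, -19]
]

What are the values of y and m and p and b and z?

Rows 2 and 5 both sum to 111, so that's the common total.
The known cells in row 1 total 111, leaving 111 − 111 = 0 for the blank.
The known cells in column 1 total 114, leaving 111 − 114 = -3 for the blank.
The known cells in row 4 total 87, leaving 111 − 87 = 24 for the blank.
The known cells in column 2 total 102, leaving 111 − 102 = 9 for the blank.
The known cells in row 3 total 82, leaving 111 − 82 = 29 for the blank.

y = 0, m = -3, p = 24, b = 9, z = 29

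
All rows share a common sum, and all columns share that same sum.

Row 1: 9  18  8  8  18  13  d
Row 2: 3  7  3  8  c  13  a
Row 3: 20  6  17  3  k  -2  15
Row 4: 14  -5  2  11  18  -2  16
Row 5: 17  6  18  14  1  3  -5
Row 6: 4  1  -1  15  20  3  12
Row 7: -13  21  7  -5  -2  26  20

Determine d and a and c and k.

d = -20, a = 16, c = 4, k = -5

Rows 4 and 5 both sum to 54, so that's the common total.
Row 3 has 20 + 6 + 17 + 3 − 2 + 15 = 59; the blank must be 54 − 59 = -5.
Column 5 has 18 − 5 + 18 + 1 + 20 − 2 = 50; the blank must be 54 − 50 = 4.
Row 2 has 3 + 7 + 3 + 8 + 4 + 13 = 38; the blank must be 54 − 38 = 16.
Row 1 has 9 + 18 + 8 + 8 + 18 + 13 = 74; the blank must be 54 − 74 = -20.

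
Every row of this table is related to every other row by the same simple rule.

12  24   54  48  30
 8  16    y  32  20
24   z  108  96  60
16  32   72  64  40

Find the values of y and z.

y = 36, z = 48

Each row is a constant multiple of every other row — this is a multiplication table with the headers hidden.
Row 2 is 32/48 = 2/3 times row 1, so its entry in column 3 is 54 × 2/3 = 36.
Row 3 is 96/48 = 2/1 times row 1, so its entry in column 2 is 24 × 2/1 = 48.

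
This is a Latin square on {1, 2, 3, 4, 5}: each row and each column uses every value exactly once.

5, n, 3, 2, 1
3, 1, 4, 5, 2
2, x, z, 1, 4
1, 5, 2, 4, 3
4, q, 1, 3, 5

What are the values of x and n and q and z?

x = 3, n = 4, q = 2, z = 5

At (row 1, col 2): row 1 already has {1, 2, 3, 5}, so the value is 4.
Cell (5,2): row 5 already has {1, 3, 4, 5} → 2.
At (row 3, col 2): column 2 already has {1, 2, 4, 5}, so the value is 3.
Cell (3,3): row 3 already has {1, 2, 3, 4} → 5.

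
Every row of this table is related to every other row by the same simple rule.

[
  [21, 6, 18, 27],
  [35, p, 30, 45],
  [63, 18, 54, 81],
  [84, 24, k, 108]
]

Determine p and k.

p = 10, k = 72

Each row is a constant multiple of every other row — this is a multiplication table with the headers hidden.
Row 2 is 35/21 = 5/3 times row 1, so its entry in column 2 is 6 × 5/3 = 10.
Row 4 is 84/21 = 4/1 times row 1, so its entry in column 3 is 18 × 4/1 = 72.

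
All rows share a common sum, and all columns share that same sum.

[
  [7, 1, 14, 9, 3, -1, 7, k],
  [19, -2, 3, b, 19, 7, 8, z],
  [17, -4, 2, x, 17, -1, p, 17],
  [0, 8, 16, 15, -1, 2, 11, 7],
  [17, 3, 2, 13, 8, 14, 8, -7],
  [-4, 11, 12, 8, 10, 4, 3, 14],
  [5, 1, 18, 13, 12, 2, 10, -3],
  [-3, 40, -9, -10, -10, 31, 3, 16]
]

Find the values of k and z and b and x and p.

k = 18, z = -4, b = 8, x = 2, p = 8

Rows 4 and 5 both sum to 58, so that's the common total.
Row 1 has 7 + 1 + 14 + 9 + 3 − 1 + 7 = 40; the blank must be 58 − 40 = 18.
Column 8 has 18 + 17 + 7 − 7 + 14 − 3 + 16 = 62; the blank must be 58 − 62 = -4.
Column 7 has 7 + 8 + 11 + 8 + 3 + 10 + 3 = 50; the blank must be 58 − 50 = 8.
Row 3 has 17 − 4 + 2 + 17 − 1 + 8 + 17 = 56; the blank must be 58 − 56 = 2.
Row 2 has 19 − 2 + 3 + 19 + 7 + 8 − 4 = 50; the blank must be 58 − 50 = 8.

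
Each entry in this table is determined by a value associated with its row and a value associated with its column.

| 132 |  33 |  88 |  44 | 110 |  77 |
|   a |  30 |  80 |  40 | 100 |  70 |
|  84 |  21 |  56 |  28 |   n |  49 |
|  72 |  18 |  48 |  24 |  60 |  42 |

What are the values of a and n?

a = 120, n = 70

Each row is a constant multiple of every other row — this is a multiplication table with the headers hidden.
Row 2 is 70/77 = 10/11 times row 1, so its entry in column 1 is 132 × 10/11 = 120.
Row 3 is 49/77 = 7/11 times row 1, so its entry in column 5 is 110 × 7/11 = 70.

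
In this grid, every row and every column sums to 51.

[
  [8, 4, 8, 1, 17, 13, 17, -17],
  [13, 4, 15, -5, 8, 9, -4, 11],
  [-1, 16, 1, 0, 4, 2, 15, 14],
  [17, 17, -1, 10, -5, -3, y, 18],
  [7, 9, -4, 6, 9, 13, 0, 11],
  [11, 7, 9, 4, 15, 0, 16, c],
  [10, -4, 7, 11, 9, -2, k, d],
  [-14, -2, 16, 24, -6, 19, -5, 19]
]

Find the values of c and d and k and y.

The known cells in row 6 total 62, leaving 51 − 62 = -11 for the blank.
The known cells in column 8 total 45, leaving 51 − 45 = 6 for the blank.
The known cells in row 7 total 37, leaving 51 − 37 = 14 for the blank.
The known cells in row 4 total 53, leaving 51 − 53 = -2 for the blank.

c = -11, d = 6, k = 14, y = -2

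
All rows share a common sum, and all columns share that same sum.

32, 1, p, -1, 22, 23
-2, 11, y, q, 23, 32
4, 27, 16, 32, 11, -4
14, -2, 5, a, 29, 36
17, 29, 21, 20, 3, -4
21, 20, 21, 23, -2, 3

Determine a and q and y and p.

Rows 3 and 5 both sum to 86, so that's the common total.
Row 4: 14 − 2 + 5 + 29 + 36 = 82, so its missing entry is 86 − 82 = 4.
Column 4: -1 + 32 + 4 + 20 + 23 = 78, so its missing entry is 86 − 78 = 8.
Row 2: -2 + 11 + 8 + 23 + 32 = 72, so its missing entry is 86 − 72 = 14.
Row 1: 32 + 1 − 1 + 22 + 23 = 77, so its missing entry is 86 − 77 = 9.

a = 4, q = 8, y = 14, p = 9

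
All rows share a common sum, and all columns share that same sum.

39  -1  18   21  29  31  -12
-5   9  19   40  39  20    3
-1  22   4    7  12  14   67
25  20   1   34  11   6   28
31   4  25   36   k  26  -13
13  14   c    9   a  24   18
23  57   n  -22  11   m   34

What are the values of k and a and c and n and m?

k = 16, a = 7, c = 40, n = 18, m = 4

Rows 1 and 2 both sum to 125, so that's the common total.
Row 5: 31 + 4 + 25 + 36 + 26 − 13 = 109, so its missing entry is 125 − 109 = 16.
Column 6: 31 + 20 + 14 + 6 + 26 + 24 = 121, so its missing entry is 125 − 121 = 4.
Row 7: 23 + 57 − 22 + 11 + 4 + 34 = 107, so its missing entry is 125 − 107 = 18.
Column 5: 29 + 39 + 12 + 11 + 16 + 11 = 118, so its missing entry is 125 − 118 = 7.
Row 6: 13 + 14 + 9 + 7 + 24 + 18 = 85, so its missing entry is 125 − 85 = 40.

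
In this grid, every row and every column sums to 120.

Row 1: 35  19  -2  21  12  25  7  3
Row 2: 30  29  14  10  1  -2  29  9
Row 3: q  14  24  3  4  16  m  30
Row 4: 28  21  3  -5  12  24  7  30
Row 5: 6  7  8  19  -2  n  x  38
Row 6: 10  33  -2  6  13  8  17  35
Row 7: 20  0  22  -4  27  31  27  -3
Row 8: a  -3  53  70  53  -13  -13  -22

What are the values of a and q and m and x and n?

a = -5, q = -4, m = 33, x = 13, n = 31

Row 8: -3 + 53 + 70 + 53 − 13 − 13 − 22 = 125, so its missing entry is 120 − 125 = -5.
Column 1: 35 + 30 + 28 + 6 + 10 + 20 − 5 = 124, so its missing entry is 120 − 124 = -4.
Column 6: 25 − 2 + 16 + 24 + 8 + 31 − 13 = 89, so its missing entry is 120 − 89 = 31.
Row 5: 6 + 7 + 8 + 19 − 2 + 31 + 38 = 107, so its missing entry is 120 − 107 = 13.
Row 3: -4 + 14 + 24 + 3 + 4 + 16 + 30 = 87, so its missing entry is 120 − 87 = 33.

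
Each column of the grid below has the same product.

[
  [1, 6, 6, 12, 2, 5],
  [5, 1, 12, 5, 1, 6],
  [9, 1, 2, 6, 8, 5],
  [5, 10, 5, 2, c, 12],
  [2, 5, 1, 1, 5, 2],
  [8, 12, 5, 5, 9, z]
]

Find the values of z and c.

z = 1, c = 5

Columns 1 and 3 each multiply to 3600, so every column has product 3600.
Column 6: 5×6×5×12×2 = 3600, so the missing entry is 3600 ÷ 3600 = 1.
Column 5: 2×1×8×5×9 = 720, so the missing entry is 3600 ÷ 720 = 5.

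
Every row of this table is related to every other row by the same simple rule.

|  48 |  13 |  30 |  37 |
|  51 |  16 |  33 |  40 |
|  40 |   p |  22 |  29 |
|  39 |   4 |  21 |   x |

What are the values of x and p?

The difference between any two rows is the same in every column — this is an addition table with the headers hidden.
Row 4 minus row 1 is 39 − 48 = -9, so its entry in column 4 is 37 + (-9) = 28.
Row 3 minus row 1 is 40 − 48 = -8, so its entry in column 2 is 13 + (-8) = 5.

x = 28, p = 5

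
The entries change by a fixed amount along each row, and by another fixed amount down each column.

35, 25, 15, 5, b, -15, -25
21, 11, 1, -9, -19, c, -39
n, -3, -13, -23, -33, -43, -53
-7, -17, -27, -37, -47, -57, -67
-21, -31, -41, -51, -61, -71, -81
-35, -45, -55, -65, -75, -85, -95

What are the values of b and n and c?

b = -5, n = 7, c = -29

Along each row the entries change by -10 per step; down each column they change by -14.
Row 1: from 35 at column 1, stepping by -10 to column 5 gives -5.
Row 3: from -3 at column 2, stepping by -10 to column 1 gives 7.
Row 2: from 21 at column 1, stepping by -10 to column 6 gives -29.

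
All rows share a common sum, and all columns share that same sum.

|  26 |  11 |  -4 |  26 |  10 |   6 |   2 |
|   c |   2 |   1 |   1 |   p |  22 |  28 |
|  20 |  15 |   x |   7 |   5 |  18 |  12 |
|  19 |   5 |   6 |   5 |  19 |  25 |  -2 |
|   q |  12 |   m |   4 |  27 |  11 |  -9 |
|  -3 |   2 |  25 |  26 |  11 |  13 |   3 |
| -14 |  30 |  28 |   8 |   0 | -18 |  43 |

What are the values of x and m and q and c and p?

Rows 1 and 4 both sum to 77, so that's the common total.
The known cells in column 5 total 72, leaving 77 − 72 = 5 for the blank.
The known cells in row 3 total 77, leaving 77 − 77 = 0 for the blank.
The known cells in column 3 total 56, leaving 77 − 56 = 21 for the blank.
The known cells in row 5 total 66, leaving 77 − 66 = 11 for the blank.
The known cells in row 2 total 59, leaving 77 − 59 = 18 for the blank.

x = 0, m = 21, q = 11, c = 18, p = 5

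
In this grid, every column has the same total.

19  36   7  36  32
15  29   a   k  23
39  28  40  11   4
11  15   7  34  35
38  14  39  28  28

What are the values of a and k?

The complete columns each total 122.
Column 3 is missing 122 − 93 = 29 (since 7 + 40 + 7 + 39 = 93).
Column 4 is missing 122 − 109 = 13 (since 36 + 11 + 34 + 28 = 109).

a = 29, k = 13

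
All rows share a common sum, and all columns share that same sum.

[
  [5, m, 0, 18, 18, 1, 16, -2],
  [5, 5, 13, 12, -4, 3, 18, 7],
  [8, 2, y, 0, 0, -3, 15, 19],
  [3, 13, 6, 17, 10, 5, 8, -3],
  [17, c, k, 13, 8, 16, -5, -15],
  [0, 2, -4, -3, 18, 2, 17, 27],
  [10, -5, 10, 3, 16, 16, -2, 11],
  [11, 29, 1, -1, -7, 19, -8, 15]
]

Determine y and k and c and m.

Rows 2 and 4 both sum to 59, so that's the common total.
Row 1: 5 + 0 + 18 + 18 + 1 + 16 − 2 = 56, so its missing entry is 59 − 56 = 3.
Column 2: 3 + 5 + 2 + 13 + 2 − 5 + 29 = 49, so its missing entry is 59 − 49 = 10.
Row 5: 17 + 10 + 13 + 8 + 16 − 5 − 15 = 44, so its missing entry is 59 − 44 = 15.
Row 3: 8 + 2 + 0 + 0 − 3 + 15 + 19 = 41, so its missing entry is 59 − 41 = 18.

y = 18, k = 15, c = 10, m = 3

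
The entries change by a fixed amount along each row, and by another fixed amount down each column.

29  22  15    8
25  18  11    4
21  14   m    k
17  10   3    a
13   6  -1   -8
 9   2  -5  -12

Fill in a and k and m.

Along each row the entries change by -7 per step; down each column they change by -4.
Row 4: from 17 at column 1, stepping by -7 to column 4 gives -4.
Row 3: from 21 at column 1, stepping by -7 to column 4 gives 0.
Row 3: from 21 at column 1, stepping by -7 to column 3 gives 7.

a = -4, k = 0, m = 7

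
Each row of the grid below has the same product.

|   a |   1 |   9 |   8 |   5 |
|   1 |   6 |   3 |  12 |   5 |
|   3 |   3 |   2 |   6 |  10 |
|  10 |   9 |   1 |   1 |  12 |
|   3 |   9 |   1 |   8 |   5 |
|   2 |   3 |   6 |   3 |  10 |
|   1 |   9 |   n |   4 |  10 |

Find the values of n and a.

n = 3, a = 3

Rows 3 and 5 each multiply to 1080, so every row has product 1080.
Row 7: 1×9×4×10 = 360, so the missing entry is 1080 ÷ 360 = 3.
Row 1: 1×9×8×5 = 360, so the missing entry is 1080 ÷ 360 = 3.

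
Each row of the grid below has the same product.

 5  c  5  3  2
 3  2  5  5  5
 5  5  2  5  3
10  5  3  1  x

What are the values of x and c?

Rows 2 and 3 each multiply to 750, so every row has product 750.
Row 4: 10×5×3×1 = 150, so the missing entry is 750 ÷ 150 = 5.
Row 1: 5×5×3×2 = 150, so the missing entry is 750 ÷ 150 = 5.

x = 5, c = 5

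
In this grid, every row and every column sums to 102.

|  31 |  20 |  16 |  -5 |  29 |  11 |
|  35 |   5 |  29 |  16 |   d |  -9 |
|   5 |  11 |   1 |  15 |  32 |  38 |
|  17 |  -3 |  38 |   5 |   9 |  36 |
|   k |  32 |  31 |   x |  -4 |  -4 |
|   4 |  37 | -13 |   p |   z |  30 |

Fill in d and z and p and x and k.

d = 26, z = 10, p = 34, x = 37, k = 10

Column 1: 31 + 35 + 5 + 17 + 4 = 92, so its missing entry is 102 − 92 = 10.
Row 5: 10 + 32 + 31 − 4 − 4 = 65, so its missing entry is 102 − 65 = 37.
Row 2: 35 + 5 + 29 + 16 − 9 = 76, so its missing entry is 102 − 76 = 26.
Column 5: 29 + 26 + 32 + 9 − 4 = 92, so its missing entry is 102 − 92 = 10.
Row 6: 4 + 37 − 13 + 10 + 30 = 68, so its missing entry is 102 − 68 = 34.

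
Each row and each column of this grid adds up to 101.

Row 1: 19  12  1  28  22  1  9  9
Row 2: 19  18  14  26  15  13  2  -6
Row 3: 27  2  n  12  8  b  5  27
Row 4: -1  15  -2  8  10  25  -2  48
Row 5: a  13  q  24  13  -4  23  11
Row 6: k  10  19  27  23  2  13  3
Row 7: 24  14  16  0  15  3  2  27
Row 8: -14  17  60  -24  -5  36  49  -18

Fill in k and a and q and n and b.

Row 6 has 10 + 19 + 27 + 23 + 2 + 13 + 3 = 97; the blank must be 101 − 97 = 4.
Column 1 has 19 + 19 + 27 − 1 + 4 + 24 − 14 = 78; the blank must be 101 − 78 = 23.
Row 5 has 23 + 13 + 24 + 13 − 4 + 23 + 11 = 103; the blank must be 101 − 103 = -2.
Column 3 has 1 + 14 − 2 − 2 + 19 + 16 + 60 = 106; the blank must be 101 − 106 = -5.
Row 3 has 27 + 2 − 5 + 12 + 8 + 5 + 27 = 76; the blank must be 101 − 76 = 25.

k = 4, a = 23, q = -2, n = -5, b = 25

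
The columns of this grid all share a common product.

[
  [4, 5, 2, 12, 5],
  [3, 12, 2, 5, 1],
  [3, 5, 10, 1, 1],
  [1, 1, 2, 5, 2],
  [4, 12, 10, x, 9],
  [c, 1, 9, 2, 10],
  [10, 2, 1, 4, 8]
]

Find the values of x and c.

Columns 2 and 3 each multiply to 7200, so every column has product 7200.
Column 4: 12×5×1×5×2×4 = 2400, so the missing entry is 7200 ÷ 2400 = 3.
Column 1: 4×3×3×1×4×10 = 1440, so the missing entry is 7200 ÷ 1440 = 5.

x = 3, c = 5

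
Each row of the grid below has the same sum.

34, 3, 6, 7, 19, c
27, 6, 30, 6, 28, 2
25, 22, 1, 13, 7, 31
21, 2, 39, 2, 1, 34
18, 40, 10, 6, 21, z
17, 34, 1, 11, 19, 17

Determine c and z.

c = 30, z = 4

Row 2 sums to 99 and so does row 4; that's the common total.
In row 1 the known cells total 69, leaving 99 − 69 = 30.
In row 5 the known cells total 95, leaving 99 − 95 = 4.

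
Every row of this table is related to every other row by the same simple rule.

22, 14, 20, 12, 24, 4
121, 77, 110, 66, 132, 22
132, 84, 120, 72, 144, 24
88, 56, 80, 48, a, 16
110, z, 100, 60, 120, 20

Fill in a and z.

a = 96, z = 70

Each row is a constant multiple of every other row — this is a multiplication table with the headers hidden.
Row 4 is 48/12 = 4/1 times row 1, so its entry in column 5 is 24 × 4/1 = 96.
Row 5 is 60/12 = 5/1 times row 1, so its entry in column 2 is 14 × 5/1 = 70.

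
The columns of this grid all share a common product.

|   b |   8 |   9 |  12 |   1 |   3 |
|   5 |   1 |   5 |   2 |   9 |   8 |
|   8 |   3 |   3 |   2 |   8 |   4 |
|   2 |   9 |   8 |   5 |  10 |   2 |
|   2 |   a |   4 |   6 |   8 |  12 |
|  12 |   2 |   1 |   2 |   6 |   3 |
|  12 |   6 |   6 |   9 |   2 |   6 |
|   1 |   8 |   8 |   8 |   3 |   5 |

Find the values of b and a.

b = 9, a = 10

Columns 5 and 6 each multiply to 207360, so every column has product 207360.
Column 1: 5×8×2×2×12×12×1 = 23040, so the missing entry is 207360 ÷ 23040 = 9.
Column 2: 8×1×3×9×2×6×8 = 20736, so the missing entry is 207360 ÷ 20736 = 10.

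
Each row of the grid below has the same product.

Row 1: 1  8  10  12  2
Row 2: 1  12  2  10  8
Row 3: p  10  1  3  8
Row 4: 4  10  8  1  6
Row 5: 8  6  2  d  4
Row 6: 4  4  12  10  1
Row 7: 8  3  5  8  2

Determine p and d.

Rows 4 and 6 each multiply to 1920, so every row has product 1920.
Row 3: 10×1×3×8 = 240, so the missing entry is 1920 ÷ 240 = 8.
Row 5: 8×6×2×4 = 384, so the missing entry is 1920 ÷ 384 = 5.

p = 8, d = 5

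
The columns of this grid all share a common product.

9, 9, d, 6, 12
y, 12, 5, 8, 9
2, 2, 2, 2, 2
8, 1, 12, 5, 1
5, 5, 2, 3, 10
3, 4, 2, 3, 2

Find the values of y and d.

y = 2, d = 9

Columns 4 and 5 each multiply to 4320, so every column has product 4320.
Column 1: 9×2×8×5×3 = 2160, so the missing entry is 4320 ÷ 2160 = 2.
Column 3: 5×2×12×2×2 = 480, so the missing entry is 4320 ÷ 480 = 9.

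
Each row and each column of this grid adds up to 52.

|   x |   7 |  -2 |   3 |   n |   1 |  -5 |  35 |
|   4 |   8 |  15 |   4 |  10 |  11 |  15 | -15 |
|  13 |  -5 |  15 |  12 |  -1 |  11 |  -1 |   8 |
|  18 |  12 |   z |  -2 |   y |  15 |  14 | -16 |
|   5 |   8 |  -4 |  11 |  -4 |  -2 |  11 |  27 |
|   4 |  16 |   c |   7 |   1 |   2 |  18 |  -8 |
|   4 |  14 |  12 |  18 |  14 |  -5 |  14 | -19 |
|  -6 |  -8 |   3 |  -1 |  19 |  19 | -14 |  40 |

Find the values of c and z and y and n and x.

c = 12, z = 1, y = 10, n = 3, x = 10

The known cells in column 1 total 42, leaving 52 − 42 = 10 for the blank.
The known cells in row 1 total 49, leaving 52 − 49 = 3 for the blank.
The known cells in column 5 total 42, leaving 52 − 42 = 10 for the blank.
The known cells in row 4 total 51, leaving 52 − 51 = 1 for the blank.
The known cells in row 6 total 40, leaving 52 − 40 = 12 for the blank.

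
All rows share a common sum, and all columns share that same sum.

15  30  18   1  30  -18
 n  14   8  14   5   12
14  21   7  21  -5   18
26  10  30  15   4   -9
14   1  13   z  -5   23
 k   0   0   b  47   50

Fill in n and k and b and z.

Rows 1 and 3 both sum to 76, so that's the common total.
The known cells in row 2 total 53, leaving 76 − 53 = 23 for the blank.
The known cells in column 1 total 92, leaving 76 − 92 = -16 for the blank.
The known cells in row 6 total 81, leaving 76 − 81 = -5 for the blank.
The known cells in row 5 total 46, leaving 76 − 46 = 30 for the blank.

n = 23, k = -16, b = -5, z = 30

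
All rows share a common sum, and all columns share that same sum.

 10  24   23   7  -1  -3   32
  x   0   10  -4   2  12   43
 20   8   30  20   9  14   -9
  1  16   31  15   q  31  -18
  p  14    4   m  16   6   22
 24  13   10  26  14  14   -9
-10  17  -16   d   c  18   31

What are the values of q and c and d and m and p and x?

q = 16, c = 36, d = 16, m = 12, p = 18, x = 29

Rows 1 and 3 both sum to 92, so that's the common total.
Row 4 has 1 + 16 + 31 + 15 + 31 − 18 = 76; the blank must be 92 − 76 = 16.
Column 5 has -1 + 2 + 9 + 16 + 16 + 14 = 56; the blank must be 92 − 56 = 36.
Row 2 has 0 + 10 − 4 + 2 + 12 + 43 = 63; the blank must be 92 − 63 = 29.
Column 1 has 10 + 29 + 20 + 1 + 24 − 10 = 74; the blank must be 92 − 74 = 18.
Row 5 has 18 + 14 + 4 + 16 + 6 + 22 = 80; the blank must be 92 − 80 = 12.
Row 7 has -10 + 17 − 16 + 36 + 18 + 31 = 76; the blank must be 92 − 76 = 16.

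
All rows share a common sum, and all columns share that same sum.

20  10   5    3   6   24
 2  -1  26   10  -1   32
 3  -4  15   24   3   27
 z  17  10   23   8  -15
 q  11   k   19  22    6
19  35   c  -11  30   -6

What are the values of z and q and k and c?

z = 25, q = -1, k = 11, c = 1

Rows 1 and 2 both sum to 68, so that's the common total.
Row 6: 19 + 35 − 11 + 30 − 6 = 67, so its missing entry is 68 − 67 = 1.
Column 3: 5 + 26 + 15 + 10 + 1 = 57, so its missing entry is 68 − 57 = 11.
Row 5: 11 + 11 + 19 + 22 + 6 = 69, so its missing entry is 68 − 69 = -1.
Row 4: 17 + 10 + 23 + 8 − 15 = 43, so its missing entry is 68 − 43 = 25.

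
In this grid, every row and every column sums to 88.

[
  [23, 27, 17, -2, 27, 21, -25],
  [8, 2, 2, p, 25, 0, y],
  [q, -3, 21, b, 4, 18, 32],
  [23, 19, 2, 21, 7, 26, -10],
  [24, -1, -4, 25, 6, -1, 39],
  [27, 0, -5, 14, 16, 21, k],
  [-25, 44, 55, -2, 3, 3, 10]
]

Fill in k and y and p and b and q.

The known cells in column 1 total 80, leaving 88 − 80 = 8 for the blank.
The known cells in row 3 total 80, leaving 88 − 80 = 8 for the blank.
The known cells in row 6 total 73, leaving 88 − 73 = 15 for the blank.
The known cells in column 7 total 61, leaving 88 − 61 = 27 for the blank.
The known cells in row 2 total 64, leaving 88 − 64 = 24 for the blank.

k = 15, y = 27, p = 24, b = 8, q = 8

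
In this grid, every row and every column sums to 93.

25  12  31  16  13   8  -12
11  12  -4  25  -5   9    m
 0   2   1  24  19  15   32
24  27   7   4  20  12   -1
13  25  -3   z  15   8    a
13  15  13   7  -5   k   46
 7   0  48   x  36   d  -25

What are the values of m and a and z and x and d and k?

Row 6: 13 + 15 + 13 + 7 − 5 + 46 = 89, so its missing entry is 93 − 89 = 4.
Column 6: 8 + 9 + 15 + 12 + 8 + 4 = 56, so its missing entry is 93 − 56 = 37.
Row 2: 11 + 12 − 4 + 25 − 5 + 9 = 48, so its missing entry is 93 − 48 = 45.
Column 7: -12 + 45 + 32 − 1 + 46 − 25 = 85, so its missing entry is 93 − 85 = 8.
Row 5: 13 + 25 − 3 + 15 + 8 + 8 = 66, so its missing entry is 93 − 66 = 27.
Row 7: 7 + 0 + 48 + 36 + 37 − 25 = 103, so its missing entry is 93 − 103 = -10.

m = 45, a = 8, z = 27, x = -10, d = 37, k = 4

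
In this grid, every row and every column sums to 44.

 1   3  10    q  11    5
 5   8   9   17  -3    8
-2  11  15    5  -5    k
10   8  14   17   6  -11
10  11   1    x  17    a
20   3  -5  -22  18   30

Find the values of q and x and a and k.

Row 1 has 1 + 3 + 10 + 11 + 5 = 30; the blank must be 44 − 30 = 14.
Row 3 has -2 + 11 + 15 + 5 − 5 = 24; the blank must be 44 − 24 = 20.
Column 6 has 5 + 8 + 20 − 11 + 30 = 52; the blank must be 44 − 52 = -8.
Row 5 has 10 + 11 + 1 + 17 − 8 = 31; the blank must be 44 − 31 = 13.

q = 14, x = 13, a = -8, k = 20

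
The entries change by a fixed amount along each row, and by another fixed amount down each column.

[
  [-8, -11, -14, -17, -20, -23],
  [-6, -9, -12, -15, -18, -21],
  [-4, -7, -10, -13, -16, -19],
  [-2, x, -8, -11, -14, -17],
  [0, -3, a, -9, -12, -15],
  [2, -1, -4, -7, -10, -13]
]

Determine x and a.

Along each row the entries change by -3 per step; down each column they change by 2.
Row 4: from -2 at column 1, stepping by -3 to column 2 gives -5.
Row 5: from 0 at column 1, stepping by -3 to column 3 gives -6.

x = -5, a = -6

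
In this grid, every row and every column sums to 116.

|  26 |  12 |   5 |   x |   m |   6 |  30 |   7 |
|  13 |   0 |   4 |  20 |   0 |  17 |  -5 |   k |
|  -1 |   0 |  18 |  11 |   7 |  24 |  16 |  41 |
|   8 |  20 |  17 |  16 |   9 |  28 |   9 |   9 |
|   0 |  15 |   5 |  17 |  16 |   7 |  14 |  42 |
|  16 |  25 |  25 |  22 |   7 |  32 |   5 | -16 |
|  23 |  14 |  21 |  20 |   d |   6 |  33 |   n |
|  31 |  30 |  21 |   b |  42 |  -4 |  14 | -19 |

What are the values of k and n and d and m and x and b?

k = 67, n = -15, d = 14, m = 21, x = 9, b = 1

Row 8 has 31 + 30 + 21 + 42 − 4 + 14 − 19 = 115; the blank must be 116 − 115 = 1.
Column 4 has 20 + 11 + 16 + 17 + 22 + 20 + 1 = 107; the blank must be 116 − 107 = 9.
Row 1 has 26 + 12 + 5 + 9 + 6 + 30 + 7 = 95; the blank must be 116 − 95 = 21.
Column 5 has 21 + 0 + 7 + 9 + 16 + 7 + 42 = 102; the blank must be 116 − 102 = 14.
Row 7 has 23 + 14 + 21 + 20 + 14 + 6 + 33 = 131; the blank must be 116 − 131 = -15.
Row 2 has 13 + 0 + 4 + 20 + 0 + 17 − 5 = 49; the blank must be 116 − 49 = 67.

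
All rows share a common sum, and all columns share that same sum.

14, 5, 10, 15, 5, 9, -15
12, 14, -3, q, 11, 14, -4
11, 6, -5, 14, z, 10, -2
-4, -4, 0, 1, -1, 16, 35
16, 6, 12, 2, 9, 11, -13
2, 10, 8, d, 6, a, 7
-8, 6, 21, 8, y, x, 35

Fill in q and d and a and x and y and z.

Rows 1 and 4 both sum to 43, so that's the common total.
Row 3: 11 + 6 − 5 + 14 + 10 − 2 = 34, so its missing entry is 43 − 34 = 9.
Column 5: 5 + 11 + 9 − 1 + 9 + 6 = 39, so its missing entry is 43 − 39 = 4.
Row 7: -8 + 6 + 21 + 8 + 4 + 35 = 66, so its missing entry is 43 − 66 = -23.
Column 6: 9 + 14 + 10 + 16 + 11 − 23 = 37, so its missing entry is 43 − 37 = 6.
Row 6: 2 + 10 + 8 + 6 + 6 + 7 = 39, so its missing entry is 43 − 39 = 4.
Row 2: 12 + 14 − 3 + 11 + 14 − 4 = 44, so its missing entry is 43 − 44 = -1.

q = -1, d = 4, a = 6, x = -23, y = 4, z = 9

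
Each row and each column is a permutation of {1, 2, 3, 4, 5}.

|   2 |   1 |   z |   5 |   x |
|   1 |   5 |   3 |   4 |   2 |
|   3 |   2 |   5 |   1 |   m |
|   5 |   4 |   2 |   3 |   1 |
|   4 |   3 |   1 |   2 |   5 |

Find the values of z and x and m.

z = 4, x = 3, m = 4

At (row 3, col 5): row 3 already has {1, 2, 3, 5}, so the value is 4.
Cell (1,5): column 5 already has {1, 2, 4, 5} → 3.
For row 1, column 3: row 1 already has {1, 2, 3, 5}; that leaves 4.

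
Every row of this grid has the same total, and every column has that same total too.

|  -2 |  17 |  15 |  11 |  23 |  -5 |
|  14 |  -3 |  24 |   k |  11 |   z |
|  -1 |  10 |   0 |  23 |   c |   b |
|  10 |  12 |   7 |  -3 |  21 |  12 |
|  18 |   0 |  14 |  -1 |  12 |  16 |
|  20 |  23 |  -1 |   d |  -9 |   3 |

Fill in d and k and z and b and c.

Rows 1 and 4 both sum to 59, so that's the common total.
The known cells in column 5 total 58, leaving 59 − 58 = 1 for the blank.
The known cells in row 6 total 36, leaving 59 − 36 = 23 for the blank.
The known cells in row 3 total 33, leaving 59 − 33 = 26 for the blank.
The known cells in column 6 total 52, leaving 59 − 52 = 7 for the blank.
The known cells in row 2 total 53, leaving 59 − 53 = 6 for the blank.

d = 23, k = 6, z = 7, b = 26, c = 1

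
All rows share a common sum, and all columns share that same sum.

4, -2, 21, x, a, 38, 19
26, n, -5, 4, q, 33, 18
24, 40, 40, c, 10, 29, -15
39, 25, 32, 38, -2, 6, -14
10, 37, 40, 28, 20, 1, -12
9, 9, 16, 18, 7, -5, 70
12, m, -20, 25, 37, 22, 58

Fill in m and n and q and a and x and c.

Rows 4 and 5 both sum to 124, so that's the common total.
Row 7: 12 − 20 + 25 + 37 + 22 + 58 = 134, so its missing entry is 124 − 134 = -10.
Column 2: -2 + 40 + 25 + 37 + 9 − 10 = 99, so its missing entry is 124 − 99 = 25.
Row 2: 26 + 25 − 5 + 4 + 33 + 18 = 101, so its missing entry is 124 − 101 = 23.
Column 5: 23 + 10 − 2 + 20 + 7 + 37 = 95, so its missing entry is 124 − 95 = 29.
Row 1: 4 − 2 + 21 + 29 + 38 + 19 = 109, so its missing entry is 124 − 109 = 15.
Row 3: 24 + 40 + 40 + 10 + 29 − 15 = 128, so its missing entry is 124 − 128 = -4.

m = -10, n = 25, q = 23, a = 29, x = 15, c = -4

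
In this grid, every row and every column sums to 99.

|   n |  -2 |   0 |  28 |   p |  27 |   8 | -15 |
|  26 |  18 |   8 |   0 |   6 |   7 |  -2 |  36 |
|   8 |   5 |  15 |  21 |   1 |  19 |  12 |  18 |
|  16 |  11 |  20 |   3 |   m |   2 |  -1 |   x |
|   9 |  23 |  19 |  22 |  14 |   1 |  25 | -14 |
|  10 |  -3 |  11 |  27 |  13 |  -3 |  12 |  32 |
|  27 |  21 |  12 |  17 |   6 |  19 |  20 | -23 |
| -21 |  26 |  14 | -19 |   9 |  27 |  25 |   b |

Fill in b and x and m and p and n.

b = 38, x = 27, m = 21, p = 29, n = 24

Row 8 has -21 + 26 + 14 − 19 + 9 + 27 + 25 = 61; the blank must be 99 − 61 = 38.
Column 1 has 26 + 8 + 16 + 9 + 10 + 27 − 21 = 75; the blank must be 99 − 75 = 24.
Row 1 has 24 − 2 + 0 + 28 + 27 + 8 − 15 = 70; the blank must be 99 − 70 = 29.
Column 5 has 29 + 6 + 1 + 14 + 13 + 6 + 9 = 78; the blank must be 99 − 78 = 21.
Row 4 has 16 + 11 + 20 + 3 + 21 + 2 − 1 = 72; the blank must be 99 − 72 = 27.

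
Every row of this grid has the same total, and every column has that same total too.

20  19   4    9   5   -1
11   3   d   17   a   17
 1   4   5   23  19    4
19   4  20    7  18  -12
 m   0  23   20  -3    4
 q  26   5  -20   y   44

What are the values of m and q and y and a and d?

m = 12, q = -7, y = 8, a = 9, d = -1

Rows 1 and 3 both sum to 56, so that's the common total.
Column 3 has 4 + 5 + 20 + 23 + 5 = 57; the blank must be 56 − 57 = -1.
Row 5 has 0 + 23 + 20 − 3 + 4 = 44; the blank must be 56 − 44 = 12.
Row 2 has 11 + 3 − 1 + 17 + 17 = 47; the blank must be 56 − 47 = 9.
Column 5 has 5 + 9 + 19 + 18 − 3 = 48; the blank must be 56 − 48 = 8.
Row 6 has 26 + 5 − 20 + 8 + 44 = 63; the blank must be 56 − 63 = -7.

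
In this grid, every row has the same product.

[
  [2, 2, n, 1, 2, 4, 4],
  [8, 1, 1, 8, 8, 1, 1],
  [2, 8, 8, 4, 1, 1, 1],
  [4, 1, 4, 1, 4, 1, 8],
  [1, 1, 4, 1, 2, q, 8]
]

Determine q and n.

q = 8, n = 4

Rows 3 and 4 each multiply to 512, so every row has product 512.
Row 5: 1×1×4×1×2×8 = 64, so the missing entry is 512 ÷ 64 = 8.
Row 1: 2×2×1×2×4×4 = 128, so the missing entry is 512 ÷ 128 = 4.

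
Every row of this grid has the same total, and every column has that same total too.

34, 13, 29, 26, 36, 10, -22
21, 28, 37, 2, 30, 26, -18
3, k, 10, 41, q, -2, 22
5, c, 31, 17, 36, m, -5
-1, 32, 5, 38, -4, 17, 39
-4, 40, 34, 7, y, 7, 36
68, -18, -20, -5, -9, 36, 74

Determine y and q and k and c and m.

Rows 1 and 2 both sum to 126, so that's the common total.
Row 6 has -4 + 40 + 34 + 7 + 7 + 36 = 120; the blank must be 126 − 120 = 6.
Column 5 has 36 + 30 + 36 − 4 + 6 − 9 = 95; the blank must be 126 − 95 = 31.
Row 3 has 3 + 10 + 41 + 31 − 2 + 22 = 105; the blank must be 126 − 105 = 21.
Column 2 has 13 + 28 + 21 + 32 + 40 − 18 = 116; the blank must be 126 − 116 = 10.
Row 4 has 5 + 10 + 31 + 17 + 36 − 5 = 94; the blank must be 126 − 94 = 32.

y = 6, q = 31, k = 21, c = 10, m = 32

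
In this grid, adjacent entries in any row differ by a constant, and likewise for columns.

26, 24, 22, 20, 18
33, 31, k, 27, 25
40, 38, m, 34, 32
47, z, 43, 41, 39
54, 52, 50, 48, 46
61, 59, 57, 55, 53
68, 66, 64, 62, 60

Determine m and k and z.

Along each row the entries change by -2 per step; down each column they change by 7.
Row 3: from 40 at column 1, stepping by -2 to column 3 gives 36.
Row 2: from 33 at column 1, stepping by -2 to column 3 gives 29.
Row 4: from 47 at column 1, stepping by -2 to column 2 gives 45.

m = 36, k = 29, z = 45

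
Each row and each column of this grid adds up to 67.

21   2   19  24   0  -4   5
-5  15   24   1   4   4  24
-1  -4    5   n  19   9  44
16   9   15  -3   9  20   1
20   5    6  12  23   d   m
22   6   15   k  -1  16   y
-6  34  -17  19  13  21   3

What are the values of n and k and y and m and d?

n = -5, k = 19, y = -10, m = 0, d = 1

The known cells in row 3 total 72, leaving 67 − 72 = -5 for the blank.
The known cells in column 6 total 66, leaving 67 − 66 = 1 for the blank.
The known cells in row 5 total 67, leaving 67 − 67 = 0 for the blank.
The known cells in column 7 total 77, leaving 67 − 77 = -10 for the blank.
The known cells in row 6 total 48, leaving 67 − 48 = 19 for the blank.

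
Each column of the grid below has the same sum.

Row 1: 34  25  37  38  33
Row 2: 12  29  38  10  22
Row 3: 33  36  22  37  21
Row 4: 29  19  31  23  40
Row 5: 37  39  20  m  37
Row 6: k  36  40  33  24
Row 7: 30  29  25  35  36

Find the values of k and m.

Column 3 sums to 213 and so does column 5; that's the common total.
In column 1 the known cells total 175, leaving 213 − 175 = 38.
In column 4 the known cells total 176, leaving 213 − 176 = 37.

k = 38, m = 37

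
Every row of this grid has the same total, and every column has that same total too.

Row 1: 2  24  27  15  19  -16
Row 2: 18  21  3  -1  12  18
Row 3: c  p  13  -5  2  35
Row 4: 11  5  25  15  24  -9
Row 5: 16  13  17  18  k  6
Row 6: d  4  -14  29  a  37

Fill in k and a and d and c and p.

Rows 1 and 2 both sum to 71, so that's the common total.
The known cells in row 5 total 70, leaving 71 − 70 = 1 for the blank.
The known cells in column 2 total 67, leaving 71 − 67 = 4 for the blank.
The known cells in column 5 total 58, leaving 71 − 58 = 13 for the blank.
The known cells in row 3 total 49, leaving 71 − 49 = 22 for the blank.
The known cells in row 6 total 69, leaving 71 − 69 = 2 for the blank.

k = 1, a = 13, d = 2, c = 22, p = 4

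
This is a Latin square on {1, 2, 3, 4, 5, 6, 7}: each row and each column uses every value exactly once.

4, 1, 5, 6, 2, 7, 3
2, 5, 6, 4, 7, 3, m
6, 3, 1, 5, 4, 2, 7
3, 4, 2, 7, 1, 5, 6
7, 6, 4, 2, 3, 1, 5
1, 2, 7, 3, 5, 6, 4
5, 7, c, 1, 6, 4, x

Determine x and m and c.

Cell (2,7): row 2 already has {2, 3, 4, 5, 6, 7} → 1.
At (row 7, col 7): column 7 already has {1, 3, 4, 5, 6, 7}, so the value is 2.
At (row 7, col 3): row 7 already has {1, 2, 4, 5, 6, 7}, so the value is 3.

x = 2, m = 1, c = 3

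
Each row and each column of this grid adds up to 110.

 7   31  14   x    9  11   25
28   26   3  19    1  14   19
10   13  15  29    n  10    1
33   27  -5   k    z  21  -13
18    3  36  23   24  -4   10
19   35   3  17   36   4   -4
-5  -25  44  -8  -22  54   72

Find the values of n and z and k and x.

Row 3 has 10 + 13 + 15 + 29 + 10 + 1 = 78; the blank must be 110 − 78 = 32.
Column 5 has 9 + 1 + 32 + 24 + 36 − 22 = 80; the blank must be 110 − 80 = 30.
Row 4 has 33 + 27 − 5 + 30 + 21 − 13 = 93; the blank must be 110 − 93 = 17.
Row 1 has 7 + 31 + 14 + 9 + 11 + 25 = 97; the blank must be 110 − 97 = 13.

n = 32, z = 30, k = 17, x = 13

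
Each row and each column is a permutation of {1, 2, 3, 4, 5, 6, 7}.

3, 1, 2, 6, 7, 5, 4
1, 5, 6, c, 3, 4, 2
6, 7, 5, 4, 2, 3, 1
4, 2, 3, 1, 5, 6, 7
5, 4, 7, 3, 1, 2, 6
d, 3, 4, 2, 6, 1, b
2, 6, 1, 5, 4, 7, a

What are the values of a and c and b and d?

For row 7, column 7: row 7 already has {1, 2, 4, 5, 6, 7}; that leaves 3.
Cell (6,1): column 1 already has {1, 2, 3, 4, 5, 6} → 7.
At (row 2, col 4): row 2 already has {1, 2, 3, 4, 5, 6}, so the value is 7.
At (row 6, col 7): row 6 already has {1, 2, 3, 4, 6, 7}, so the value is 5.

a = 3, c = 7, b = 5, d = 7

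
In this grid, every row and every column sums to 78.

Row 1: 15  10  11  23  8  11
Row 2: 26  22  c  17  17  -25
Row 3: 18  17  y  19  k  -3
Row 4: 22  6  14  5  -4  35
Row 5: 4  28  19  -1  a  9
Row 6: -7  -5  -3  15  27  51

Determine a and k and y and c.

The known cells in row 5 total 59, leaving 78 − 59 = 19 for the blank.
The known cells in column 5 total 67, leaving 78 − 67 = 11 for the blank.
The known cells in row 2 total 57, leaving 78 − 57 = 21 for the blank.
The known cells in row 3 total 62, leaving 78 − 62 = 16 for the blank.

a = 19, k = 11, y = 16, c = 21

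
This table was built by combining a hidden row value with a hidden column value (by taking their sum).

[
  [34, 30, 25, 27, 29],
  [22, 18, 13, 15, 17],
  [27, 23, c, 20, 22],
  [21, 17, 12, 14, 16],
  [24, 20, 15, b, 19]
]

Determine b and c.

The difference between any two rows is the same in every column — this is an addition table with the headers hidden.
Row 5 minus row 1 is 24 − 34 = -10, so its entry in column 4 is 27 + (-10) = 17.
Row 3 minus row 1 is 27 − 34 = -7, so its entry in column 3 is 25 + (-7) = 18.

b = 17, c = 18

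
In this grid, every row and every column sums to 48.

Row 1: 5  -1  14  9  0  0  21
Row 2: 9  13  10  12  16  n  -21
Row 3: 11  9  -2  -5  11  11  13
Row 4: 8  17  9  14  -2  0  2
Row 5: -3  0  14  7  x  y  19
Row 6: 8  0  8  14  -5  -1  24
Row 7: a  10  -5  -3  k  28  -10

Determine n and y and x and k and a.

n = 9, y = 1, x = 10, k = 18, a = 10

The known cells in row 2 total 39, leaving 48 − 39 = 9 for the blank.
The known cells in column 6 total 47, leaving 48 − 47 = 1 for the blank.
The known cells in row 5 total 38, leaving 48 − 38 = 10 for the blank.
The known cells in column 5 total 30, leaving 48 − 30 = 18 for the blank.
The known cells in row 7 total 38, leaving 48 − 38 = 10 for the blank.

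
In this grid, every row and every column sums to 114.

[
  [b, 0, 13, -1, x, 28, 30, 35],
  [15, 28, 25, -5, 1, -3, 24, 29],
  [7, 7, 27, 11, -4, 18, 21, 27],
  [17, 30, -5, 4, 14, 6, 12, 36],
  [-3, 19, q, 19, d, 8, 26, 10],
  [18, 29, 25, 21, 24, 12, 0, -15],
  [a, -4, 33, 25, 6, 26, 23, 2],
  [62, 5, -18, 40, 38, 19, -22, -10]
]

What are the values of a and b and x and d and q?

a = 3, b = -5, x = 14, d = 21, q = 14

The known cells in column 3 total 100, leaving 114 − 100 = 14 for the blank.
The known cells in row 5 total 93, leaving 114 − 93 = 21 for the blank.
The known cells in column 5 total 100, leaving 114 − 100 = 14 for the blank.
The known cells in row 1 total 119, leaving 114 − 119 = -5 for the blank.
The known cells in row 7 total 111, leaving 114 − 111 = 3 for the blank.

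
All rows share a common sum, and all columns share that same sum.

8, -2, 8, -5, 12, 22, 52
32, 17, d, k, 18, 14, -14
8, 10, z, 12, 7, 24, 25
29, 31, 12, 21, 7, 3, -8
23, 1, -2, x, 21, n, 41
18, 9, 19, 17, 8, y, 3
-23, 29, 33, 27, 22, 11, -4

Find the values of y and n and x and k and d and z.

y = 21, n = 0, x = 11, k = 12, d = 16, z = 9

Rows 1 and 4 both sum to 95, so that's the common total.
Row 6: 18 + 9 + 19 + 17 + 8 + 3 = 74, so its missing entry is 95 − 74 = 21.
Column 6: 22 + 14 + 24 + 3 + 21 + 11 = 95, so its missing entry is 95 − 95 = 0.
Row 5: 23 + 1 − 2 + 21 + 0 + 41 = 84, so its missing entry is 95 − 84 = 11.
Row 3: 8 + 10 + 12 + 7 + 24 + 25 = 86, so its missing entry is 95 − 86 = 9.
Column 3: 8 + 9 + 12 − 2 + 19 + 33 = 79, so its missing entry is 95 − 79 = 16.
Row 2: 32 + 17 + 16 + 18 + 14 − 14 = 83, so its missing entry is 95 − 83 = 12.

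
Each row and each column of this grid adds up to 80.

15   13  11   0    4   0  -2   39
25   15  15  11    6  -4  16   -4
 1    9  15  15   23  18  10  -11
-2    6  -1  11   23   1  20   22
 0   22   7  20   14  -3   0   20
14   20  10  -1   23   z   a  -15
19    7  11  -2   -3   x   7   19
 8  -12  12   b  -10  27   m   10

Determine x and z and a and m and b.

x = 22, z = 19, a = 10, m = 19, b = 26

Row 7 has 19 + 7 + 11 − 2 − 3 + 7 + 19 = 58; the blank must be 80 − 58 = 22.
Column 6 has 0 − 4 + 18 + 1 − 3 + 22 + 27 = 61; the blank must be 80 − 61 = 19.
Column 4 has 0 + 11 + 15 + 11 + 20 − 1 − 2 = 54; the blank must be 80 − 54 = 26.
Row 8 has 8 − 12 + 12 + 26 − 10 + 27 + 10 = 61; the blank must be 80 − 61 = 19.
Row 6 has 14 + 20 + 10 − 1 + 23 + 19 − 15 = 70; the blank must be 80 − 70 = 10.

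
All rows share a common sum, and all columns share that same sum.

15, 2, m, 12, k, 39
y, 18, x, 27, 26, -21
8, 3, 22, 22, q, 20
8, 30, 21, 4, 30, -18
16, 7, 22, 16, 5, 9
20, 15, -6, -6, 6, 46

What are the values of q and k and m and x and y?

q = 0, k = 8, m = -1, x = 17, y = 8

Rows 4 and 5 both sum to 75, so that's the common total.
Row 3: 8 + 3 + 22 + 22 + 20 = 75, so its missing entry is 75 − 75 = 0.
Column 5: 26 + 0 + 30 + 5 + 6 = 67, so its missing entry is 75 − 67 = 8.
Row 1: 15 + 2 + 12 + 8 + 39 = 76, so its missing entry is 75 − 76 = -1.
Column 3: -1 + 22 + 21 + 22 − 6 = 58, so its missing entry is 75 − 58 = 17.
Row 2: 18 + 17 + 27 + 26 − 21 = 67, so its missing entry is 75 − 67 = 8.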